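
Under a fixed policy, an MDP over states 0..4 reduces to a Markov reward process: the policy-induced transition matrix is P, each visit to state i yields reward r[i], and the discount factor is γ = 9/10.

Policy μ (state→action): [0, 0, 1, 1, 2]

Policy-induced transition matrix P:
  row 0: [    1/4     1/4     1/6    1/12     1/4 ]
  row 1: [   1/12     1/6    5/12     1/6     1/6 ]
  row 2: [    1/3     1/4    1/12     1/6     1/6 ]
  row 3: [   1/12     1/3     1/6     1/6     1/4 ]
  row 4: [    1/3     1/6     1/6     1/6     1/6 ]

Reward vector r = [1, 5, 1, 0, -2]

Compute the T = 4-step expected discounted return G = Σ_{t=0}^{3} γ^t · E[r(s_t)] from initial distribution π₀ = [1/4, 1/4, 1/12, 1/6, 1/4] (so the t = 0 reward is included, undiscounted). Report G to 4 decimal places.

t=0: π = [0.2500, 0.2500, 0.0833, 0.1667, 0.2500], E[r] = 1.0833, γ^t·E[r] = 1.083333, running G = 1.083333
t=1: π = [0.2083, 0.2222, 0.2222, 0.1458, 0.2014], E[r] = 1.1389, γ^t·E[r] = 1.025000, running G = 2.108333
t=2: π = [0.2240, 0.2269, 0.2037, 0.1493, 0.1962], E[r] = 1.1696, γ^t·E[r] = 0.947344, running G = 3.055677
t=3: π = [0.2206, 0.2272, 0.2064, 0.1480, 0.1978], E[r] = 1.1674, γ^t·E[r] = 0.851063, running G = 3.906740

G = 3.9067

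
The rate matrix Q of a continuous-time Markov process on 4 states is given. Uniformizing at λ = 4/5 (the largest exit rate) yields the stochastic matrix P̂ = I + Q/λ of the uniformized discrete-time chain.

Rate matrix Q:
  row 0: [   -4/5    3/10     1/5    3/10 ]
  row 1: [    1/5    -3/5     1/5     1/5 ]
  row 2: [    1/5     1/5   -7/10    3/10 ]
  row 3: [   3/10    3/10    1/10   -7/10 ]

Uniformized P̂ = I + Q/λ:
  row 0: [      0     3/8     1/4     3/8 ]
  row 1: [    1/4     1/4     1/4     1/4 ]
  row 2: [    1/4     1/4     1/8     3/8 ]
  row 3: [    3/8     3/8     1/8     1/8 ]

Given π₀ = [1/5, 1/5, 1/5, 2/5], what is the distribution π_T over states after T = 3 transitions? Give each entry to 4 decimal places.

t=0: π = [0.2000, 0.2000, 0.2000, 0.4000]
t=1: π = [0.2500, 0.3250, 0.1750, 0.2500]
t=2: π = [0.2188, 0.3125, 0.1969, 0.2719]
t=3: π = [0.2293, 0.3113, 0.1914, 0.2680]

π = [0.2293, 0.3113, 0.1914, 0.2680]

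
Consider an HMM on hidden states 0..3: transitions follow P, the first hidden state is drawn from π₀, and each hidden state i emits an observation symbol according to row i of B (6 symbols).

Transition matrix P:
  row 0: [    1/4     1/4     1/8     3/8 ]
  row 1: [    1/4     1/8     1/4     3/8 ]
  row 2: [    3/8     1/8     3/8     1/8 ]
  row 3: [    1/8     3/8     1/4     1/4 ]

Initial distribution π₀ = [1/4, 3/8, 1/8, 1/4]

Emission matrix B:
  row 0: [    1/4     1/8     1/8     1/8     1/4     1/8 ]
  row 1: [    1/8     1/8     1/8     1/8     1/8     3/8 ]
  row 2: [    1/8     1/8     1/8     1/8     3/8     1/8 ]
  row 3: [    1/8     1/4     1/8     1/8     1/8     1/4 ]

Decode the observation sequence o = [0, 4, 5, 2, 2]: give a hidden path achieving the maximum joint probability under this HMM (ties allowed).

t=0: δ = [6.250e-02, 4.688e-02, 1.562e-02, 3.125e-02]  (obs o_0=0)
t=1: δ = [3.906e-03, 1.953e-03, 4.395e-03, 2.930e-03]  ψ = [0, 0, 1, 0]  (obs o_1=4)
t=2: δ = [2.060e-04, 4.120e-04, 2.060e-04, 3.662e-04]  ψ = [2, 3, 2, 0]  (obs o_2=5)
t=3: δ = [1.287e-05, 1.717e-05, 1.287e-05, 1.931e-05]  ψ = [1, 3, 1, 1]  (obs o_3=2)
t=4: δ = [6.035e-07, 9.052e-07, 6.035e-07, 8.047e-07]  ψ = [2, 3, 2, 1]  (obs o_4=2)
backtrack: best end state = 1; path = [0, 3, 1, 3, 1]

path = [0, 3, 1, 3, 1]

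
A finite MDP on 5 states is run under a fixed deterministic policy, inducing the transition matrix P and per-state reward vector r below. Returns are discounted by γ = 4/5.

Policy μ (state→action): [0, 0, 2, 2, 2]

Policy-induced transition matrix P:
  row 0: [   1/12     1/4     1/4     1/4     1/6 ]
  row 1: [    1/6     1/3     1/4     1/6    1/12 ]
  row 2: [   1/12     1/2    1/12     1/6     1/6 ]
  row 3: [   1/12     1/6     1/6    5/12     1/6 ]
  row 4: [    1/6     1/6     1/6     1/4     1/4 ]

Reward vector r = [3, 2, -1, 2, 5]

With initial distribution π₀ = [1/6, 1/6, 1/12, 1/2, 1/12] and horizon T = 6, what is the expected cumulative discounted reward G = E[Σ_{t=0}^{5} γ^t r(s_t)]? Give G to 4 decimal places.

t=0: π = [0.1667, 0.1667, 0.0833, 0.5000, 0.0833], E[r] = 2.1667, γ^t·E[r] = 2.166667, running G = 2.166667
t=1: π = [0.1042, 0.2361, 0.1875, 0.3125, 0.1597], E[r] = 2.0208, γ^t·E[r] = 1.616667, running G = 3.783333
t=2: π = [0.1163, 0.2772, 0.1794, 0.2668, 0.1603], E[r] = 2.0590, γ^t·E[r] = 1.317778, running G = 5.101111
t=3: π = [0.1198, 0.2824, 0.1845, 0.2564, 0.1569], E[r] = 2.0370, γ^t·E[r] = 1.042963, running G = 6.144074
t=4: π = [0.1199, 0.2852, 0.1848, 0.2538, 0.1562], E[r] = 2.0342, γ^t·E[r] = 0.833197, running G = 6.977271
t=5: π = [0.1201, 0.2858, 0.1850, 0.2531, 0.1559], E[r] = 2.0328, γ^t·E[r] = 0.666102, running G = 7.643373

G = 7.6434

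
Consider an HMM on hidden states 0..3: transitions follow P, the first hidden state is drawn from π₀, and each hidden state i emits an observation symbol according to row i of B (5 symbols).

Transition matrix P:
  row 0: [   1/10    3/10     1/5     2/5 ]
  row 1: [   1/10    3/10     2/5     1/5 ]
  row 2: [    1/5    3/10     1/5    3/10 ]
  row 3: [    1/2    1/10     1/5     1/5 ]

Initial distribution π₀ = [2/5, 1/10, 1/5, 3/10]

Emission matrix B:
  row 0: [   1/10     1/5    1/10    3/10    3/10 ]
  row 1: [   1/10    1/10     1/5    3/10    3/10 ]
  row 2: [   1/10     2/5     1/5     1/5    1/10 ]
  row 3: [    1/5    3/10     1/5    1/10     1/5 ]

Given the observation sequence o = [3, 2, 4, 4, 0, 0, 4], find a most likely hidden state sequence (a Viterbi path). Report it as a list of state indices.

path = [0, 3, 0, 3, 0, 3, 0]

t=0: δ = [1.200e-01, 3.000e-02, 4.000e-02, 3.000e-02]  (obs o_0=3)
t=1: δ = [1.500e-03, 7.200e-03, 4.800e-03, 9.600e-03]  ψ = [3, 0, 0, 0]  (obs o_1=2)
t=2: δ = [1.440e-03, 6.480e-04, 2.880e-04, 3.840e-04]  ψ = [3, 1, 1, 3]  (obs o_2=4)
t=3: δ = [5.760e-05, 1.296e-04, 2.880e-05, 1.152e-04]  ψ = [3, 0, 0, 0]  (obs o_3=4)
t=4: δ = [5.760e-06, 3.888e-06, 5.184e-06, 5.184e-06]  ψ = [3, 1, 1, 1]  (obs o_4=0)
t=5: δ = [2.592e-07, 1.728e-07, 1.555e-07, 4.608e-07]  ψ = [3, 0, 1, 0]  (obs o_5=0)
t=6: δ = [6.912e-08, 2.333e-08, 9.216e-09, 2.074e-08]  ψ = [3, 0, 3, 0]  (obs o_6=4)
backtrack: best end state = 0; path = [0, 3, 0, 3, 0, 3, 0]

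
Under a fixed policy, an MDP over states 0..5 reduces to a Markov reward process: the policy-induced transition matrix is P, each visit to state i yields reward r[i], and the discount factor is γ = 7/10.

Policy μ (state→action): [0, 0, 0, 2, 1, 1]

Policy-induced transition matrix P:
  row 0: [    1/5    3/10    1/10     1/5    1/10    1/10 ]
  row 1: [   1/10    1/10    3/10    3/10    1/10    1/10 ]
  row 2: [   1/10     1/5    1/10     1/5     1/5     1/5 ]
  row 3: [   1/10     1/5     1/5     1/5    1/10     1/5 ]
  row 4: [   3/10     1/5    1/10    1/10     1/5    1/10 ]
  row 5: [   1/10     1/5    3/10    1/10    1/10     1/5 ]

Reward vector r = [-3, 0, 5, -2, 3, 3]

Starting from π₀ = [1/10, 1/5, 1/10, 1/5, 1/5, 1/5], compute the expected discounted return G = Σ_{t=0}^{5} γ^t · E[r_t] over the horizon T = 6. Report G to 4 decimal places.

G = 2.9505

t=0: π = [0.1000, 0.2000, 0.1000, 0.2000, 0.2000, 0.2000], E[r] = 1.0000, γ^t·E[r] = 1.000000, running G = 1.000000
t=1: π = [0.1500, 0.1900, 0.2000, 0.1800, 0.1300, 0.1500], E[r] = 1.0300, γ^t·E[r] = 0.721000, running G = 1.721000
t=2: π = [0.1410, 0.1960, 0.1860, 0.1910, 0.1330, 0.1530], E[r] = 0.9830, γ^t·E[r] = 0.481670, running G = 2.202670
t=3: π = [0.1407, 0.1945, 0.1889, 0.1910, 0.1319, 0.1530], E[r] = 0.9951, γ^t·E[r] = 0.341319, running G = 2.543989
t=4: π = [0.1405, 0.1946, 0.1886, 0.1910, 0.1321, 0.1533], E[r] = 0.9958, γ^t·E[r] = 0.239101, running G = 2.783090
t=5: π = [0.1405, 0.1946, 0.1887, 0.1909, 0.1321, 0.1533], E[r] = 0.9962, γ^t·E[r] = 0.167434, running G = 2.950525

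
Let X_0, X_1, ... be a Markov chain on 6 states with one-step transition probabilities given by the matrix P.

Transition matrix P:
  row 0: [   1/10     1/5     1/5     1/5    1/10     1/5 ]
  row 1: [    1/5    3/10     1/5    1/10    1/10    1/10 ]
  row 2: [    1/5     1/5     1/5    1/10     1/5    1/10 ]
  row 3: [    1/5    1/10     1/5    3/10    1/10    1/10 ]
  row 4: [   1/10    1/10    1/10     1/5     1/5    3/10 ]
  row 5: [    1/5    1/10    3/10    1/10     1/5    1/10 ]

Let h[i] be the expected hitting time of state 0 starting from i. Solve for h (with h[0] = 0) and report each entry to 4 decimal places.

h = [0.0000, 5.3982, 5.4590, 5.3982, 6.0061, 5.4650]

First-step conditioning: h[0] = 0; for i ≠ 0, h[i] = 1 + Σ_k P[i][k]·h[k].
  h[1] = 1 + 3/10·h[1] + 1/5·h[2] + 1/10·h[3] + 1/10·h[4] + 1/10·h[5]
  h[2] = 1 + 1/5·h[1] + 1/5·h[2] + 1/10·h[3] + 1/5·h[4] + 1/10·h[5]
  h[3] = 1 + 1/10·h[1] + 1/5·h[2] + 3/10·h[3] + 1/10·h[4] + 1/10·h[5]
  h[4] = 1 + 1/10·h[1] + 1/10·h[2] + 1/5·h[3] + 1/5·h[4] + 3/10·h[5]
  h[5] = 1 + 1/10·h[1] + 3/10·h[2] + 1/10·h[3] + 1/5·h[4] + 1/10·h[5]
Solving the 5×5 linear system over states ≠ 0 gives exactly h = [0, 1776/329, 1796/329, 1776/329, 1976/329, 1798/329] (h[0] = 0 is the target).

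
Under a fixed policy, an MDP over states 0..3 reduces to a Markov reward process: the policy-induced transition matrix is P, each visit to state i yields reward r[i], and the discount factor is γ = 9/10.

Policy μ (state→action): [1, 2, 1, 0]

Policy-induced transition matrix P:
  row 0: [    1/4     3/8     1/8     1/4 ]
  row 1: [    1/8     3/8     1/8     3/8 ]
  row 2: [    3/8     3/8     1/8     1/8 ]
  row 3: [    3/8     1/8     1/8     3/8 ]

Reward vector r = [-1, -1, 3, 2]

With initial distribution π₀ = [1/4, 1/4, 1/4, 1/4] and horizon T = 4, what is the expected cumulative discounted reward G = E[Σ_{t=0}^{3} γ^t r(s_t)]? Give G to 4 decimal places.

G = 1.7200

t=0: π = [0.2500, 0.2500, 0.2500, 0.2500], E[r] = 0.7500, γ^t·E[r] = 0.750000, running G = 0.750000
t=1: π = [0.2813, 0.3125, 0.1250, 0.2813], E[r] = 0.3438, γ^t·E[r] = 0.309375, running G = 1.059375
t=2: π = [0.2617, 0.3047, 0.1250, 0.3086], E[r] = 0.4258, γ^t·E[r] = 0.344883, running G = 1.404258
t=3: π = [0.2661, 0.2979, 0.1250, 0.3110], E[r] = 0.4331, γ^t·E[r] = 0.315734, running G = 1.719992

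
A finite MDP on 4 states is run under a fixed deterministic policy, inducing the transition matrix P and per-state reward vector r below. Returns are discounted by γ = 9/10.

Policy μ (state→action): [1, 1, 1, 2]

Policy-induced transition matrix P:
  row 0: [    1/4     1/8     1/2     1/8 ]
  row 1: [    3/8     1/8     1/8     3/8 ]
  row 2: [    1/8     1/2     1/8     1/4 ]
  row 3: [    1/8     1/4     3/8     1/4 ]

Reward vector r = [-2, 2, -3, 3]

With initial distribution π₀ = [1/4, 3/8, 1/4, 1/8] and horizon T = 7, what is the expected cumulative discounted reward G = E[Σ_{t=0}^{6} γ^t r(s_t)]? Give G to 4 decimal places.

G = -0.0311

t=0: π = [0.2500, 0.3750, 0.2500, 0.1250], E[r] = -0.1250, γ^t·E[r] = -0.125000, running G = -0.125000
t=1: π = [0.2500, 0.2344, 0.2500, 0.2656], E[r] = 0.0156, γ^t·E[r] = 0.014063, running G = -0.110938
t=2: π = [0.2148, 0.2520, 0.2852, 0.2480], E[r] = -0.0371, γ^t·E[r] = -0.030059, running G = -0.140996
t=3: π = [0.2148, 0.2629, 0.2676, 0.2546], E[r] = 0.0574, γ^t·E[r] = 0.041825, running G = -0.099171
t=4: π = [0.2176, 0.2572, 0.2692, 0.2560], E[r] = 0.0395, γ^t·E[r] = 0.025929, running G = -0.073242
t=5: π = [0.2165, 0.2580, 0.2706, 0.2549], E[r] = 0.0360, γ^t·E[r] = 0.021248, running G = -0.051994
t=6: π = [0.2166, 0.2583, 0.2699, 0.2552], E[r] = 0.0394, γ^t·E[r] = 0.020923, running G = -0.031071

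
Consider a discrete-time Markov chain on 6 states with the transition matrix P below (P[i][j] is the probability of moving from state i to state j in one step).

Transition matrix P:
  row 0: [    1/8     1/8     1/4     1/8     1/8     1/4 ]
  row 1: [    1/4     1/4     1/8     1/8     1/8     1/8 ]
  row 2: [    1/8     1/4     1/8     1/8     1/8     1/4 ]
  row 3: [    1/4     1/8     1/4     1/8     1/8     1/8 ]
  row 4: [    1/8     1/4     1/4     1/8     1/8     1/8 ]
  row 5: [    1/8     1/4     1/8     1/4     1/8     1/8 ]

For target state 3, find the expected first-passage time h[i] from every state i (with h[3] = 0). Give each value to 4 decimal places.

First-step conditioning: h[3] = 0; for i ≠ 3, h[i] = 1 + Σ_k P[i][k]·h[k].
  h[0] = 1 + 1/8·h[0] + 1/8·h[1] + 1/4·h[2] + 1/8·h[4] + 1/4·h[5]
  h[1] = 1 + 1/4·h[0] + 1/4·h[1] + 1/8·h[2] + 1/8·h[4] + 1/8·h[5]
  h[2] = 1 + 1/8·h[0] + 1/4·h[1] + 1/8·h[2] + 1/8·h[4] + 1/4·h[5]
  h[4] = 1 + 1/8·h[0] + 1/4·h[1] + 1/4·h[2] + 1/8·h[4] + 1/8·h[5]
  h[5] = 1 + 1/8·h[0] + 1/4·h[1] + 1/8·h[2] + 1/8·h[4] + 1/8·h[5]
Solving the 5×5 linear system over states ≠ 3 gives exactly h = [37376/5535, 37952/5535, 832/123, 0, 7592/1107, 6656/1107] (h[3] = 0 is the target).

h = [6.7527, 6.8567, 6.7642, 0.0000, 6.8582, 6.0126]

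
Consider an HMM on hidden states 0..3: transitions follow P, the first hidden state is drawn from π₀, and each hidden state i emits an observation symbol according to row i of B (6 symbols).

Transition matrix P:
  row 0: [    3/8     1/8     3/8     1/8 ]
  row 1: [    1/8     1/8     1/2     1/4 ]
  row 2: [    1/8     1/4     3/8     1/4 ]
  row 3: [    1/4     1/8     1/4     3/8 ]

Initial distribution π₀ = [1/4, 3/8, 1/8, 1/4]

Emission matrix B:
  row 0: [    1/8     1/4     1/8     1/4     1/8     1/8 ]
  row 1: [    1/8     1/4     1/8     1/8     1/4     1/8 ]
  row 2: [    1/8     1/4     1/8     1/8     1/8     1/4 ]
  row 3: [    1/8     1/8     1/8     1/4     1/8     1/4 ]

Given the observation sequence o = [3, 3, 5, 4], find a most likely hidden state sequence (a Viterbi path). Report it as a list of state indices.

path = [0, 0, 2, 1]

t=0: δ = [6.250e-02, 4.688e-02, 1.562e-02, 6.250e-02]  (obs o_0=3)
t=1: δ = [5.859e-03, 9.766e-04, 2.930e-03, 5.859e-03]  ψ = [0, 0, 0, 3]  (obs o_1=3)
t=2: δ = [2.747e-04, 9.155e-05, 5.493e-04, 5.493e-04]  ψ = [0, 0, 0, 3]  (obs o_2=5)
t=3: δ = [1.717e-05, 3.433e-05, 2.575e-05, 2.575e-05]  ψ = [3, 2, 2, 3]  (obs o_3=4)
backtrack: best end state = 1; path = [0, 0, 2, 1]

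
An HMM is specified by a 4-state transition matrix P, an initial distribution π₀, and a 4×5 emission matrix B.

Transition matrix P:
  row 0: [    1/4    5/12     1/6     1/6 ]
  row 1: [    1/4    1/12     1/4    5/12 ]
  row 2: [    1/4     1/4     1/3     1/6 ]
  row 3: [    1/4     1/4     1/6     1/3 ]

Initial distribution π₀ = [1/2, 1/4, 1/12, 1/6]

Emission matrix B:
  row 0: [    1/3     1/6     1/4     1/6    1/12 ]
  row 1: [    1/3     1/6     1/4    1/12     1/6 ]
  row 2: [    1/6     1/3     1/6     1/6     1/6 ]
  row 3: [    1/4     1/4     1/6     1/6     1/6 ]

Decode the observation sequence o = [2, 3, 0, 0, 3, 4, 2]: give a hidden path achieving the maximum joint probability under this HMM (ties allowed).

t=0: δ = [1.250e-01, 6.250e-02, 1.389e-02, 2.778e-02]  (obs o_0=2)
t=1: δ = [5.208e-03, 4.340e-03, 3.472e-03, 4.340e-03]  ψ = [0, 0, 0, 1]  (obs o_1=3)
t=2: δ = [4.340e-04, 7.234e-04, 1.929e-04, 4.521e-04]  ψ = [0, 0, 2, 1]  (obs o_2=0)
t=3: δ = [6.028e-05, 6.028e-05, 3.014e-05, 7.535e-05]  ψ = [1, 0, 1, 1]  (obs o_3=0)
t=4: δ = [3.140e-06, 2.093e-06, 2.512e-06, 4.186e-06]  ψ = [3, 0, 1, 1]  (obs o_4=3)
t=5: δ = [8.721e-08, 2.180e-07, 1.395e-07, 2.326e-07]  ψ = [3, 0, 2, 3]  (obs o_5=4)
t=6: δ = [1.454e-08, 1.454e-08, 9.085e-09, 1.514e-08]  ψ = [3, 3, 1, 1]  (obs o_6=2)
backtrack: best end state = 3; path = [0, 0, 1, 3, 0, 1, 3]

path = [0, 0, 1, 3, 0, 1, 3]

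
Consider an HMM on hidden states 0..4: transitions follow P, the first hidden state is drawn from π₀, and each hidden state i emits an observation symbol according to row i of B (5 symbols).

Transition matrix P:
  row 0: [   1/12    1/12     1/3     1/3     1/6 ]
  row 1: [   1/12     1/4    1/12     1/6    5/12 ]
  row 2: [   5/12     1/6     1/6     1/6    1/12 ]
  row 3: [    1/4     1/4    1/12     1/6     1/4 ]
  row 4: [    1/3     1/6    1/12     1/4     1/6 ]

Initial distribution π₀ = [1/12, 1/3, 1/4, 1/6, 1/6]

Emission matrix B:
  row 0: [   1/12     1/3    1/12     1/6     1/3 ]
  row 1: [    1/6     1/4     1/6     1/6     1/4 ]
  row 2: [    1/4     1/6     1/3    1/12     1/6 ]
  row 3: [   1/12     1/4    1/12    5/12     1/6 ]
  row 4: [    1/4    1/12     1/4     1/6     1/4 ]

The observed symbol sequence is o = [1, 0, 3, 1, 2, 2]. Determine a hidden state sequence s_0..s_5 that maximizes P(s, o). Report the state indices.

t=0: δ = [2.778e-02, 8.333e-02, 4.167e-02, 4.167e-02, 1.389e-02]  (obs o_0=1)
t=1: δ = [1.447e-03, 3.472e-03, 2.315e-03, 1.157e-03, 8.681e-03]  ψ = [2, 1, 0, 1, 1]  (obs o_1=0)
t=2: δ = [4.823e-04, 2.411e-04, 6.028e-05, 9.042e-04, 2.411e-04]  ψ = [4, 4, 4, 4, 1]  (obs o_2=3)
t=3: δ = [7.535e-05, 5.651e-05, 2.679e-05, 4.019e-05, 1.884e-05]  ψ = [3, 3, 0, 0, 3]  (obs o_3=1)
t=4: δ = [9.303e-07, 2.355e-06, 8.372e-06, 2.093e-06, 5.887e-06]  ψ = [2, 1, 0, 0, 1]  (obs o_4=2)
t=5: δ = [2.907e-07, 2.326e-07, 4.651e-07, 1.226e-07, 2.453e-07]  ψ = [2, 2, 2, 4, 1]  (obs o_5=2)
backtrack: best end state = 2; path = [1, 4, 3, 0, 2, 2]

path = [1, 4, 3, 0, 2, 2]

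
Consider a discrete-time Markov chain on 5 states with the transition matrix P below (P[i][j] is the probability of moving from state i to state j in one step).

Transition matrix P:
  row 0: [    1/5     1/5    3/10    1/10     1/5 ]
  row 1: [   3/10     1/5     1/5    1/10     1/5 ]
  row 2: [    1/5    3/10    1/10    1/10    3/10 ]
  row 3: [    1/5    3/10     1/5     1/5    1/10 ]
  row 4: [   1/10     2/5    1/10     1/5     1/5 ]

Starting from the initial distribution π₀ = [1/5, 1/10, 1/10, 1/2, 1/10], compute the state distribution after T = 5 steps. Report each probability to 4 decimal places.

π = [0.2068, 0.2726, 0.1820, 0.1339, 0.2048]

t=0: π = [0.2000, 0.1000, 0.1000, 0.5000, 0.1000]
t=1: π = [0.2000, 0.2800, 0.2000, 0.1600, 0.1600]
t=2: π = [0.2120, 0.2680, 0.1840, 0.1320, 0.2040]
t=3: π = [0.2064, 0.2724, 0.1824, 0.1336, 0.2052]
t=4: π = [0.2067, 0.2726, 0.1819, 0.1339, 0.2049]
t=5: π = [0.2068, 0.2726, 0.1820, 0.1339, 0.2048]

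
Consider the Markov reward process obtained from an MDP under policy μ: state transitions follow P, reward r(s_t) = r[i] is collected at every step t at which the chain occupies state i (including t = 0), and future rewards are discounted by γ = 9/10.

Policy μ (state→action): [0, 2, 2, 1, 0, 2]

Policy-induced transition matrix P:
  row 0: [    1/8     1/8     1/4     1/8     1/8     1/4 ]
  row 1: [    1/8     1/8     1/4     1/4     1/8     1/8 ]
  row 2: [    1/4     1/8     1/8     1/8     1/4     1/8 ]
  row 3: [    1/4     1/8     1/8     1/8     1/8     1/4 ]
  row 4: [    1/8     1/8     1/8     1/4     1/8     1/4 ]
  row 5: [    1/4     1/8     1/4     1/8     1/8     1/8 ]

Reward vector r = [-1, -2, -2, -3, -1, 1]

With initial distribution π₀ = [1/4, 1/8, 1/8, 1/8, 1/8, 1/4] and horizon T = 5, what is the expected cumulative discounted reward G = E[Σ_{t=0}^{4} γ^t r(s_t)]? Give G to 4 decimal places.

t=0: π = [0.2500, 0.1250, 0.1250, 0.1250, 0.1250, 0.2500], E[r] = -1.0000, γ^t·E[r] = -1.000000, running G = -1.000000
t=1: π = [0.1875, 0.1250, 0.2031, 0.1563, 0.1406, 0.1875], E[r] = -1.2656, γ^t·E[r] = -1.139063, running G = -2.139063
t=2: π = [0.1934, 0.1250, 0.1875, 0.1582, 0.1504, 0.1855], E[r] = -1.2578, γ^t·E[r] = -1.018828, running G = -3.157891
t=3: π = [0.1914, 0.1250, 0.1880, 0.1594, 0.1484, 0.1877], E[r] = -1.2563, γ^t·E[r] = -0.915877, running G = -4.073768
t=4: π = [0.1919, 0.1250, 0.1880, 0.1592, 0.1485, 0.1874], E[r] = -1.2566, γ^t·E[r] = -0.824430, running G = -4.898198

G = -4.8982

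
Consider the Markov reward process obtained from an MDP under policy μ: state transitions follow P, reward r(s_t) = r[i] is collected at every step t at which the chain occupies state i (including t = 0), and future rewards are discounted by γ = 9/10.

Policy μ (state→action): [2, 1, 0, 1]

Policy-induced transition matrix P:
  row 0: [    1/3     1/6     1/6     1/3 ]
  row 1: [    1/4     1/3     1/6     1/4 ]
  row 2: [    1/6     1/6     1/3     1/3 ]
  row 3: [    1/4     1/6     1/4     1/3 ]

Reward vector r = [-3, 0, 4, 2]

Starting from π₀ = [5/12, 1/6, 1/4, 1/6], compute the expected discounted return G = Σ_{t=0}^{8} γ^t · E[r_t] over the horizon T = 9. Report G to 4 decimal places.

G = 4.1385

t=0: π = [0.4167, 0.1667, 0.2500, 0.1667], E[r] = 0.0833, γ^t·E[r] = 0.083333, running G = 0.083333
t=1: π = [0.2639, 0.1944, 0.2222, 0.3194], E[r] = 0.7361, γ^t·E[r] = 0.662500, running G = 0.745833
t=2: π = [0.2535, 0.1991, 0.2303, 0.3171], E[r] = 0.7951, γ^t·E[r] = 0.644063, running G = 1.389896
t=3: π = [0.2519, 0.1998, 0.2315, 0.3167], E[r] = 0.8036, γ^t·E[r] = 0.585844, running G = 1.975740
t=4: π = [0.2517, 0.2000, 0.2316, 0.3167], E[r] = 0.8048, γ^t·E[r] = 0.528040, running G = 2.503779
t=5: π = [0.2517, 0.2000, 0.2317, 0.3167], E[r] = 0.8050, γ^t·E[r] = 0.475331, running G = 2.979110
t=6: π = [0.2517, 0.2000, 0.2317, 0.3167], E[r] = 0.8050, γ^t·E[r] = 0.427809, running G = 3.406919
t=7: π = [0.2517, 0.2000, 0.2317, 0.3167], E[r] = 0.8050, γ^t·E[r] = 0.385029, running G = 3.791948
t=8: π = [0.2517, 0.2000, 0.2317, 0.3167], E[r] = 0.8050, γ^t·E[r] = 0.346526, running G = 4.138474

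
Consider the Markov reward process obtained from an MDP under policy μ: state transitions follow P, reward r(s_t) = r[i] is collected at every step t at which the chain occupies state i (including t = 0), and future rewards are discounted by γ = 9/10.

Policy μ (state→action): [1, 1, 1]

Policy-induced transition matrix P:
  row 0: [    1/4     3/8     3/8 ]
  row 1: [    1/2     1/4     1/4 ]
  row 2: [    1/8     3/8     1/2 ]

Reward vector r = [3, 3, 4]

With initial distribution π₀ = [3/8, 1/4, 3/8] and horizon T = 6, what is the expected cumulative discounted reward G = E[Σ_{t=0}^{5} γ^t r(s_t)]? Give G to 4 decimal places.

G = 15.8445

t=0: π = [0.3750, 0.2500, 0.3750], E[r] = 3.3750, γ^t·E[r] = 3.375000, running G = 3.375000
t=1: π = [0.2656, 0.3438, 0.3906], E[r] = 3.3906, γ^t·E[r] = 3.051563, running G = 6.426563
t=2: π = [0.2871, 0.3320, 0.3809], E[r] = 3.3809, γ^t·E[r] = 2.738496, running G = 9.165059
t=3: π = [0.2854, 0.3335, 0.3811], E[r] = 3.3811, γ^t·E[r] = 2.464824, running G = 11.629883
t=4: π = [0.2857, 0.3333, 0.3810], E[r] = 3.3810, γ^t·E[r] = 2.218242, running G = 13.848125
t=5: π = [0.2857, 0.3333, 0.3810], E[r] = 3.3810, γ^t·E[r] = 1.996420, running G = 15.844545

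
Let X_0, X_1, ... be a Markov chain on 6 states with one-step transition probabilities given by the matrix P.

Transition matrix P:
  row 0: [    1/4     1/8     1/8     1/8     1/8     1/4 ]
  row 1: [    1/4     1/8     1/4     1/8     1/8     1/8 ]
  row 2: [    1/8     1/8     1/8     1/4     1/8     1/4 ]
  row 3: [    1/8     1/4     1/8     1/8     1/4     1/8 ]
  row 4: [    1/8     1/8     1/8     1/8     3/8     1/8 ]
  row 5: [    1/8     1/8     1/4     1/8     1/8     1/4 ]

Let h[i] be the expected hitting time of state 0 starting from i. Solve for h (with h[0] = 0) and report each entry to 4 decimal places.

h = [0.0000, 6.1215, 6.9841, 6.8884, 6.9980, 6.9960]

First-step conditioning: h[0] = 0; for i ≠ 0, h[i] = 1 + Σ_k P[i][k]·h[k].
  h[1] = 1 + 1/8·h[1] + 1/4·h[2] + 1/8·h[3] + 1/8·h[4] + 1/8·h[5]
  h[2] = 1 + 1/8·h[1] + 1/8·h[2] + 1/4·h[3] + 1/8·h[4] + 1/4·h[5]
  h[3] = 1 + 1/4·h[1] + 1/8·h[2] + 1/8·h[3] + 1/4·h[4] + 1/8·h[5]
  h[4] = 1 + 1/8·h[1] + 1/8·h[2] + 1/8·h[3] + 3/8·h[4] + 1/8·h[5]
  h[5] = 1 + 1/8·h[1] + 1/4·h[2] + 1/8·h[3] + 1/8·h[4] + 1/4·h[5]
Solving the 5×5 linear system over states ≠ 0 gives exactly h = [0, 3073/502, 1753/251, 1729/251, 3513/502, 1756/251] (h[0] = 0 is the target).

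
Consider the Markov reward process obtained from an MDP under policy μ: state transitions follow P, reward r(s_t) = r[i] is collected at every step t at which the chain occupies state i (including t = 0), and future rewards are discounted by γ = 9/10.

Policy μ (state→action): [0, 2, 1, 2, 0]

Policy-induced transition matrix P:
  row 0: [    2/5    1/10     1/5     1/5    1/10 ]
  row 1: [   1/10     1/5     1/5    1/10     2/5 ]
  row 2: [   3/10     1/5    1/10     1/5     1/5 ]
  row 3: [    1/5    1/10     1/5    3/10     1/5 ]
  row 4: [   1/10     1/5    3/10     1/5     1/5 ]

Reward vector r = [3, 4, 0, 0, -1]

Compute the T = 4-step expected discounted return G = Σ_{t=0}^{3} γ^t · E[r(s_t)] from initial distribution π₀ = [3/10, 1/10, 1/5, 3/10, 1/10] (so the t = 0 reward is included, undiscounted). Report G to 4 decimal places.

t=0: π = [0.3000, 0.1000, 0.2000, 0.3000, 0.1000], E[r] = 1.2000, γ^t·E[r] = 1.200000, running G = 1.200000
t=1: π = [0.2600, 0.1400, 0.1900, 0.2200, 0.1900], E[r] = 1.1500, γ^t·E[r] = 1.035000, running G = 2.235000
t=2: π = [0.2380, 0.1520, 0.2000, 0.2080, 0.2020], E[r] = 1.1200, γ^t·E[r] = 0.907200, running G = 3.142200
t=3: π = [0.2322, 0.1554, 0.2002, 0.2056, 0.2066], E[r] = 1.1116, γ^t·E[r] = 0.810356, running G = 3.952556

G = 3.9526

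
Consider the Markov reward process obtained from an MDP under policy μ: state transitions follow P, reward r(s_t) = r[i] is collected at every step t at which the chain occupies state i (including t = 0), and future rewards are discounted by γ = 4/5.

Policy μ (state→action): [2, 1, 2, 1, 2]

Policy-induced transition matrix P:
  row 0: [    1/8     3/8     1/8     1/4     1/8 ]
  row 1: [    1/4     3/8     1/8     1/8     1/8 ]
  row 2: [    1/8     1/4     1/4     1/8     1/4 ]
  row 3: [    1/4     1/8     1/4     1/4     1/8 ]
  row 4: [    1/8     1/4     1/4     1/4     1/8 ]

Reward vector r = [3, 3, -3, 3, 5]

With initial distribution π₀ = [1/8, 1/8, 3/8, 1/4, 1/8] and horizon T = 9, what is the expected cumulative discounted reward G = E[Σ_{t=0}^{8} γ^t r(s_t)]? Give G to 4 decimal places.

t=0: π = [0.1250, 0.1250, 0.3750, 0.2500, 0.1250], E[r] = 1.0000, γ^t·E[r] = 1.000000, running G = 1.000000
t=1: π = [0.1719, 0.2500, 0.2188, 0.1875, 0.1719], E[r] = 2.0313, γ^t·E[r] = 1.625000, running G = 2.625000
t=2: π = [0.1797, 0.2793, 0.1973, 0.1914, 0.1523], E[r] = 2.1211, γ^t·E[r] = 1.357500, running G = 3.982500
t=3: π = [0.1838, 0.2834, 0.1926, 0.1904, 0.1497], E[r] = 2.1436, γ^t·E[r] = 1.097500, running G = 5.080000
t=4: π = [0.1842, 0.2846, 0.1916, 0.1905, 0.1491], E[r] = 2.1486, γ^t·E[r] = 0.880075, running G = 5.960075
t=5: π = [0.1844, 0.2848, 0.1914, 0.1905, 0.1489], E[r] = 2.1495, γ^t·E[r] = 0.704358, running G = 6.664433
t=6: π = [0.1844, 0.2848, 0.1914, 0.1905, 0.1489], E[r] = 2.1497, γ^t·E[r] = 0.563540, running G = 7.227973
t=7: π = [0.1844, 0.2848, 0.1913, 0.1905, 0.1489], E[r] = 2.1498, γ^t·E[r] = 0.450840, running G = 7.678813
t=8: π = [0.1844, 0.2848, 0.1913, 0.1905, 0.1489], E[r] = 2.1498, γ^t·E[r] = 0.360673, running G = 8.039486

G = 8.0395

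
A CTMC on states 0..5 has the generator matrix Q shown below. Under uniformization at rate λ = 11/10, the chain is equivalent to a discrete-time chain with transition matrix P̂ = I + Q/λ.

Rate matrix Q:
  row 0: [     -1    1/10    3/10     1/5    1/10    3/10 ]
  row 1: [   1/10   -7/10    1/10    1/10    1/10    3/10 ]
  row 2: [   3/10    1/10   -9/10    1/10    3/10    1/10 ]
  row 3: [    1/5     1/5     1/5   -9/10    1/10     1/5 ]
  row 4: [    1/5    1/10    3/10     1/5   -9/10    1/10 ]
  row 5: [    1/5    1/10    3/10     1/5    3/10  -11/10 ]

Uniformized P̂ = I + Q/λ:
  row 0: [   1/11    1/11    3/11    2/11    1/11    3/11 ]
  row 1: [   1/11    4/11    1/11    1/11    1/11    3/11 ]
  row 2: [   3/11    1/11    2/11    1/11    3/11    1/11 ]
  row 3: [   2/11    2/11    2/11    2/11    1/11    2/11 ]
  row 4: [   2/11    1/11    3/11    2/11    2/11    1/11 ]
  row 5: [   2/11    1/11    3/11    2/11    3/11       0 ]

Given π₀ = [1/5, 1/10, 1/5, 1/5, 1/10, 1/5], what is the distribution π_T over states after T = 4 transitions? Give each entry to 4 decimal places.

t=0: π = [0.2000, 0.1000, 0.2000, 0.2000, 0.1000, 0.2000]
t=1: π = [0.1727, 0.1364, 0.2182, 0.1545, 0.1727, 0.1455]
t=2: π = [0.1736, 0.1421, 0.2140, 0.1496, 0.1727, 0.1479]
t=3: π = [0.1726, 0.1433, 0.2138, 0.1494, 0.1724, 0.1485]
t=4: π = [0.1725, 0.1436, 0.2137, 0.1494, 0.1725, 0.1484]

π = [0.1725, 0.1436, 0.2137, 0.1494, 0.1725, 0.1484]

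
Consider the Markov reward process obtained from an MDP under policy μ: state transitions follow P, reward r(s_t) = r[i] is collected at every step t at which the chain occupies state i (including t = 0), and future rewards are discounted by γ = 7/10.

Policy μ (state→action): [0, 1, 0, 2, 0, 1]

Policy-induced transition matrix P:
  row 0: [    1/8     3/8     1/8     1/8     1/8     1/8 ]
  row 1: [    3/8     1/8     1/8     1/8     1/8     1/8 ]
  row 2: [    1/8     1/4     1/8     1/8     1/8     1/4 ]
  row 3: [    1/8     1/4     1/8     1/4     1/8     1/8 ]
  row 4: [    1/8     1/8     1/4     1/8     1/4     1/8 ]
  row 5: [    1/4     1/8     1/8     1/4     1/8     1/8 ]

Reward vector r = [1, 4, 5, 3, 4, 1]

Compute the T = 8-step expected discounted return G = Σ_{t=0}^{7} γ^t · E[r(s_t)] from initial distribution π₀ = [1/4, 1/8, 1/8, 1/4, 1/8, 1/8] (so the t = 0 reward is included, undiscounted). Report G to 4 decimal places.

t=0: π = [0.2500, 0.1250, 0.1250, 0.2500, 0.1250, 0.1250], E[r] = 2.7500, γ^t·E[r] = 2.750000, running G = 2.750000
t=1: π = [0.1719, 0.2344, 0.1406, 0.1719, 0.1406, 0.1406], E[r] = 3.0313, γ^t·E[r] = 2.121875, running G = 4.871875
t=2: π = [0.2012, 0.2070, 0.1426, 0.1641, 0.1426, 0.1426], E[r] = 2.9473, γ^t·E[r] = 1.444160, running G = 6.316035
t=3: π = [0.1946, 0.2136, 0.1428, 0.1633, 0.1428, 0.1428], E[r] = 2.9673, γ^t·E[r] = 1.017779, running G = 7.333814
t=4: π = [0.1963, 0.2119, 0.1429, 0.1633, 0.1429, 0.1429], E[r] = 2.9622, γ^t·E[r] = 0.711236, running G = 8.045050
t=5: π = [0.1958, 0.2123, 0.1429, 0.1633, 0.1429, 0.1429], E[r] = 2.9635, γ^t·E[r] = 0.498078, running G = 8.543128
t=6: π = [0.1959, 0.2122, 0.1429, 0.1633, 0.1429, 0.1429], E[r] = 2.9632, γ^t·E[r] = 0.348618, running G = 8.891746
t=7: π = [0.1959, 0.2123, 0.1429, 0.1633, 0.1429, 0.1429], E[r] = 2.9633, γ^t·E[r] = 0.244039, running G = 9.135785

G = 9.1358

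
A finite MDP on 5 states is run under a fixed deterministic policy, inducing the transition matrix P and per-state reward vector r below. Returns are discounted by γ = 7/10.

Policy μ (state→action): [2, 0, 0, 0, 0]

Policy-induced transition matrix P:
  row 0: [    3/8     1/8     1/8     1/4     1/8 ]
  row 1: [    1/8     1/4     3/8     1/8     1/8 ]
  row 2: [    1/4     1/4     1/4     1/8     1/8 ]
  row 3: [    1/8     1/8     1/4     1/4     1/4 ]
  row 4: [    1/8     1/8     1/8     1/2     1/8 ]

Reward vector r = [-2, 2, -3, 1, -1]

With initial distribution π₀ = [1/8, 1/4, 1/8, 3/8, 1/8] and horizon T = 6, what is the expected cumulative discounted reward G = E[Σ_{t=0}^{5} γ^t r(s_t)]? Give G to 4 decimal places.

G = -1.1640

t=0: π = [0.1250, 0.2500, 0.1250, 0.3750, 0.1250], E[r] = 0.1250, γ^t·E[r] = 0.125000, running G = 0.125000
t=1: π = [0.1719, 0.1719, 0.2500, 0.2344, 0.1719], E[r] = -0.6875, γ^t·E[r] = -0.481250, running G = -0.356250
t=2: π = [0.1992, 0.1777, 0.2285, 0.2402, 0.1543], E[r] = -0.6426, γ^t·E[r] = -0.314863, running G = -0.671113
t=3: π = [0.2034, 0.1758, 0.2280, 0.2378, 0.1550], E[r] = -0.6565, γ^t·E[r] = -0.225177, running G = -0.896291
t=4: π = [0.2043, 0.1755, 0.2272, 0.2383, 0.1547], E[r] = -0.6557, γ^t·E[r] = -0.157434, running G = -1.053725
t=5: π = [0.2045, 0.1753, 0.2271, 0.2383, 0.1548], E[r] = -0.6559, γ^t·E[r] = -0.110236, running G = -1.163960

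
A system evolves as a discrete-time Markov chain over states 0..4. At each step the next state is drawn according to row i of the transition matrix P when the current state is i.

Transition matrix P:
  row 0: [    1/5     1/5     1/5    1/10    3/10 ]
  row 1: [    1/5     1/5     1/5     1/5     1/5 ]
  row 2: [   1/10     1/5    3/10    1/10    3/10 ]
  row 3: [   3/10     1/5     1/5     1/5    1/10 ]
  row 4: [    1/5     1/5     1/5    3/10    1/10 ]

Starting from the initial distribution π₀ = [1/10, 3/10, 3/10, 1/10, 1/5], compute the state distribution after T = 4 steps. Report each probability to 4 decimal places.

π = [0.1956, 0.2000, 0.2222, 0.1786, 0.2036]

t=0: π = [0.1000, 0.3000, 0.3000, 0.1000, 0.2000]
t=1: π = [0.1800, 0.2000, 0.2300, 0.1800, 0.2100]
t=2: π = [0.1950, 0.2000, 0.2230, 0.1800, 0.2020]
t=3: π = [0.1957, 0.2000, 0.2223, 0.1784, 0.2036]
t=4: π = [0.1956, 0.2000, 0.2222, 0.1786, 0.2036]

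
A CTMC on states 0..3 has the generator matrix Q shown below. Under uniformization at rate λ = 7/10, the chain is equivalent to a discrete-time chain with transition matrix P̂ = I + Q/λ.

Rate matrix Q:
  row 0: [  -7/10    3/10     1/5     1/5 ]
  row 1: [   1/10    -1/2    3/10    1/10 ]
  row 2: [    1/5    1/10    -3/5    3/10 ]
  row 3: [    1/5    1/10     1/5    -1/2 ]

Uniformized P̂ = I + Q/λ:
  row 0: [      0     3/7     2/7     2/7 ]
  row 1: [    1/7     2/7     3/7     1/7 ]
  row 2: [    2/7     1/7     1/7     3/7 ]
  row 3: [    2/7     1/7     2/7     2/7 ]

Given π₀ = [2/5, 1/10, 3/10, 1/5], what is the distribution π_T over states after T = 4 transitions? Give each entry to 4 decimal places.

π = [0.1965, 0.2320, 0.2794, 0.2920]

t=0: π = [0.4000, 0.1000, 0.3000, 0.2000]
t=1: π = [0.1571, 0.2714, 0.2571, 0.3143]
t=2: π = [0.2020, 0.2265, 0.2878, 0.2837]
t=3: π = [0.1956, 0.2329, 0.2770, 0.2945]
t=4: π = [0.1965, 0.2320, 0.2794, 0.2920]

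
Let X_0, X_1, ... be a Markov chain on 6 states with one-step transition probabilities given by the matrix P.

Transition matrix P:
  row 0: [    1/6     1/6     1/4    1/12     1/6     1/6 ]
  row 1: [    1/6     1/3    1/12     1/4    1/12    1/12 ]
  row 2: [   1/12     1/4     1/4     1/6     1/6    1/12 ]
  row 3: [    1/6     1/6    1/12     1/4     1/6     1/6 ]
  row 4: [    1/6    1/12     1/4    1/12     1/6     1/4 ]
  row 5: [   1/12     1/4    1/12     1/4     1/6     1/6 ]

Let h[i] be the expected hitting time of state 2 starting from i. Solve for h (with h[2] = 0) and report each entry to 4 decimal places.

h = [6.2264, 7.5849, 0.0000, 7.4717, 6.2264, 7.5849]

First-step conditioning: h[2] = 0; for i ≠ 2, h[i] = 1 + Σ_k P[i][k]·h[k].
  h[0] = 1 + 1/6·h[0] + 1/6·h[1] + 1/12·h[3] + 1/6·h[4] + 1/6·h[5]
  h[1] = 1 + 1/6·h[0] + 1/3·h[1] + 1/4·h[3] + 1/12·h[4] + 1/12·h[5]
  h[3] = 1 + 1/6·h[0] + 1/6·h[1] + 1/4·h[3] + 1/6·h[4] + 1/6·h[5]
  h[4] = 1 + 1/6·h[0] + 1/12·h[1] + 1/12·h[3] + 1/6·h[4] + 1/4·h[5]
  h[5] = 1 + 1/12·h[0] + 1/4·h[1] + 1/4·h[3] + 1/6·h[4] + 1/6·h[5]
Solving the 5×5 linear system over states ≠ 2 gives exactly h = [330/53, 402/53, 0, 396/53, 330/53, 402/53] (h[2] = 0 is the target).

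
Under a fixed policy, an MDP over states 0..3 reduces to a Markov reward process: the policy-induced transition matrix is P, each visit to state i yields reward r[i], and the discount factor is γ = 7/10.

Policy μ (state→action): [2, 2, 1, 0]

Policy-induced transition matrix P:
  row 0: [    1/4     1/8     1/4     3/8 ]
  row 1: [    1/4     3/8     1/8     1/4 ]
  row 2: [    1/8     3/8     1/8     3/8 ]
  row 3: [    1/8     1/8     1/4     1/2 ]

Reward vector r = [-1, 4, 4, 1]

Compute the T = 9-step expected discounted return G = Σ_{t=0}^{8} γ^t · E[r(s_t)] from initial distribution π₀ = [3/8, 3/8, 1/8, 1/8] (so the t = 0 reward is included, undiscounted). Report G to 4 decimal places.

G = 5.9542

t=0: π = [0.3750, 0.3750, 0.1250, 0.1250], E[r] = 1.7500, γ^t·E[r] = 1.750000, running G = 1.750000
t=1: π = [0.2188, 0.2500, 0.1875, 0.3438], E[r] = 1.8750, γ^t·E[r] = 1.312500, running G = 3.062500
t=2: π = [0.1836, 0.2344, 0.1953, 0.3867], E[r] = 1.9219, γ^t·E[r] = 0.941719, running G = 4.004219
t=3: π = [0.1772, 0.2324, 0.1963, 0.3940], E[r] = 1.9316, γ^t·E[r] = 0.662553, running G = 4.666771
t=4: π = [0.1762, 0.2322, 0.1964, 0.3952], E[r] = 1.9333, γ^t·E[r] = 0.464197, running G = 5.130969
t=5: π = [0.1760, 0.2321, 0.1964, 0.3954], E[r] = 1.9336, γ^t·E[r] = 0.324984, running G = 5.455953
t=6: π = [0.1760, 0.2321, 0.1964, 0.3954], E[r] = 1.9337, γ^t·E[r] = 0.227494, running G = 5.683447
t=7: π = [0.1760, 0.2321, 0.1964, 0.3954], E[r] = 1.9337, γ^t·E[r] = 0.159246, running G = 5.842693
t=8: π = [0.1760, 0.2321, 0.1964, 0.3954], E[r] = 1.9337, γ^t·E[r] = 0.111472, running G = 5.954166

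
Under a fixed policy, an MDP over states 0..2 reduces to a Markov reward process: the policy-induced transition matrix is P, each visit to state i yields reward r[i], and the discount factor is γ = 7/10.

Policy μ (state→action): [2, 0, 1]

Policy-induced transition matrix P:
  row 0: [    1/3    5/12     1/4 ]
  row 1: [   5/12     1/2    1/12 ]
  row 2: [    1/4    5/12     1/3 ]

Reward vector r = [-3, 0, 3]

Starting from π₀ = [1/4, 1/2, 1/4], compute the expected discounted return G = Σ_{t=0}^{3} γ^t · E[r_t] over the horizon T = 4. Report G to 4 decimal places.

G = -0.7653

t=0: π = [0.2500, 0.5000, 0.2500], E[r] = 0.0000, γ^t·E[r] = 0.000000, running G = 0.000000
t=1: π = [0.3542, 0.4583, 0.1875], E[r] = -0.5000, γ^t·E[r] = -0.350000, running G = -0.350000
t=2: π = [0.3559, 0.4549, 0.1892], E[r] = -0.5000, γ^t·E[r] = -0.245000, running G = -0.595000
t=3: π = [0.3555, 0.4546, 0.1900], E[r] = -0.4965, γ^t·E[r] = -0.170309, running G = -0.765309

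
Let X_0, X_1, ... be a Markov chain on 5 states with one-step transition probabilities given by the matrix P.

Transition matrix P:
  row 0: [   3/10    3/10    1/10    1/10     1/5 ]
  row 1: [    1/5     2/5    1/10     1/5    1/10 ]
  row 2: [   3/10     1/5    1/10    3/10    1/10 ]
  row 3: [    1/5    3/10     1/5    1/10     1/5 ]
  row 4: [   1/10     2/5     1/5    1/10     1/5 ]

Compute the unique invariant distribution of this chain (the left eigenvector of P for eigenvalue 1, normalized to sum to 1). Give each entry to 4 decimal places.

π = [0.2198, 0.3358, 0.1313, 0.1598, 0.1533]

Balance equations π_j = Σ_i π_i·P[i][j]:
  π_0 = 3/10·π_0 + 1/5·π_1 + 3/10·π_2 + 1/5·π_3 + 1/10·π_4
  π_1 = 3/10·π_0 + 2/5·π_1 + 1/5·π_2 + 3/10·π_3 + 2/5·π_4
  π_2 = 1/10·π_0 + 1/10·π_1 + 1/10·π_2 + 1/5·π_3 + 1/5·π_4
  π_3 = 1/10·π_0 + 1/5·π_1 + 3/10·π_2 + 1/10·π_3 + 1/10·π_4
  normalize: π_0 + π_1 + π_2 + π_3 + π_4 = 1
Solving the linear system gives exactly π = [20/91, 275/819, 13/99, 160/1001, 1381/9009].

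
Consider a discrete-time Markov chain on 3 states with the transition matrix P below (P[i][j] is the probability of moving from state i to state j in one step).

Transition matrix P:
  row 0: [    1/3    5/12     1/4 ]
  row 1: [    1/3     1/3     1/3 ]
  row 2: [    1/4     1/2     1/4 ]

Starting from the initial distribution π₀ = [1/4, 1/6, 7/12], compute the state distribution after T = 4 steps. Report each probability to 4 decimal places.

t=0: π = [0.2500, 0.1667, 0.5833]
t=1: π = [0.2847, 0.4514, 0.2639]
t=2: π = [0.3113, 0.4010, 0.2876]
t=3: π = [0.3094, 0.4072, 0.2834]
t=4: π = [0.3097, 0.4064, 0.2839]

π = [0.3097, 0.4064, 0.2839]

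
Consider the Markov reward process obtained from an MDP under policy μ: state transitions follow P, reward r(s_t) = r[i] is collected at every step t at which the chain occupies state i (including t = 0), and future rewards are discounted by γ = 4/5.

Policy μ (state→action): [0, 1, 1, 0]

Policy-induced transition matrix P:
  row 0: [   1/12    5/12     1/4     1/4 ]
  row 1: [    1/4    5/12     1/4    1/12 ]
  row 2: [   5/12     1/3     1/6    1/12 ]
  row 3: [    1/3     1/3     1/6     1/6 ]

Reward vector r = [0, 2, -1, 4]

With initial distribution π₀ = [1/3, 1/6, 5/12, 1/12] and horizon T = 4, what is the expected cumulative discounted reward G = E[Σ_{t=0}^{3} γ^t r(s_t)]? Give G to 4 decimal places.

G = 2.4283

t=0: π = [0.3333, 0.1667, 0.4167, 0.0833], E[r] = 0.2500, γ^t·E[r] = 0.250000, running G = 0.250000
t=1: π = [0.2708, 0.3750, 0.2083, 0.1458], E[r] = 1.1250, γ^t·E[r] = 0.900000, running G = 1.150000
t=2: π = [0.2517, 0.3872, 0.2205, 0.1406], E[r] = 1.1163, γ^t·E[r] = 0.714444, running G = 1.864444
t=3: π = [0.2565, 0.3866, 0.2199, 0.1370], E[r] = 1.1013, γ^t·E[r] = 0.563852, running G = 2.428296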